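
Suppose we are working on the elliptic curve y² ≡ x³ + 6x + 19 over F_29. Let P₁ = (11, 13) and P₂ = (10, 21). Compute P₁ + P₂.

(11, 13) + (10, 21). λ = (21 - 13)/(10 - 11) ≡ 8/28 mod 29. 28⁻¹ ≡ 28 (mod 29), so λ ≡ 21.
  x = λ² - 11 - 10 = 441 - 21 ≡ 14; y = λ·(11 - 14) - 13 ≡ 11. → (14, 11)

(14, 11)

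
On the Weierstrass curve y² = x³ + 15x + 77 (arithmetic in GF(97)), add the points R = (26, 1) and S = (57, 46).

(26, 1) + (57, 46). λ = (46 - 1)/(57 - 26) ≡ 45/31 mod 97. 31⁻¹ ≡ 72 (mod 97), so λ ≡ 39.
  x = λ² - 26 - 57 = 1521 - 83 ≡ 80; y = λ·(26 - 80) - 1 ≡ 27. → (80, 27)

(80, 27)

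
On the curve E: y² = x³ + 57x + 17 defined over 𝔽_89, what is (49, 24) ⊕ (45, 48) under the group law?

(49, 24) + (45, 48). λ = (48 - 24)/(45 - 49) ≡ 24/85 mod 89. 85⁻¹ ≡ 22 (mod 89), so λ ≡ 83.
  x = λ² - 49 - 45 = 6889 - 94 ≡ 31; y = λ·(49 - 31) - 24 ≡ 46. → (31, 46)

(31, 46)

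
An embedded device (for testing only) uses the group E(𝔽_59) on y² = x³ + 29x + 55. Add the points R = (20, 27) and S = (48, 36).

(27, 15)

(20, 27) + (48, 36). λ = (36 - 27)/(48 - 20) ≡ 9/28 mod 59. 28⁻¹ ≡ 19 (mod 59), so λ ≡ 53.
  x = λ² - 20 - 48 = 2809 - 68 ≡ 27; y = λ·(20 - 27) - 27 ≡ 15. → (27, 15)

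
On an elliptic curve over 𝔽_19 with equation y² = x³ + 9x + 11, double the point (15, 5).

(8, 14)

tangent at (15, 5): λ = (3·15² + 9)/(2·5) ≡ 0/10. 10⁻¹ ≡ 2 (mod 19), so λ ≡ 0·2 ≡ 0.
  x = λ² - 15 - 15 = 0 - 30 ≡ 8; y = λ·(15 - 8) - 5 ≡ 14. → (8, 14)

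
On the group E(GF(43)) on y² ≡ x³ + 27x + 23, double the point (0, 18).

(14, 36)

tangent at (0, 18): λ = (3·0² + 27)/(2·18) ≡ 27/36. 36⁻¹ ≡ 6 (mod 43) since 36·6 = 216 ≡ 1, so λ ≡ 27·6 ≡ 33.
  x = λ² - 0 - 0 = 1089 - 0 ≡ 14; y = λ·(0 - 14) - 18 ≡ 36. → (14, 36)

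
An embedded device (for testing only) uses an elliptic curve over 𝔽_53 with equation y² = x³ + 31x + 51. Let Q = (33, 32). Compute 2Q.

tangent at (33, 32): λ = (3·33² + 31)/(2·32) ≡ 12/11. 11⁻¹ ≡ 29 (mod 53), so λ ≡ 12·29 ≡ 30.
  x = λ² - 33 - 33 = 900 - 66 ≡ 39; y = λ·(33 - 39) - 32 ≡ 0. → (39, 0)

(39, 0)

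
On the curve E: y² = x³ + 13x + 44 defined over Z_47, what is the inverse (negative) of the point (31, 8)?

(31, 39)

-(31, 8) = (31, -8 mod 47) = (31, 39).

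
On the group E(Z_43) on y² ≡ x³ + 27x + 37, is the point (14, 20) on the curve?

no

y² = 20² ≡ 13; x³ + 27x + 37 = 3159 ≡ 20 (mod 43). 13 ≠ 20.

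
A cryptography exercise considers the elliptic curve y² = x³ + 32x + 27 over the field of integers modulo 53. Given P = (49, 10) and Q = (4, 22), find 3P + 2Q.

First 3P:
Repeated addition: build up to 3P.
2P: tangent at (49, 10): λ = (3·49² + 32)/(2·10) ≡ 27/20. 20⁻¹ ≡ 8 (mod 53), so λ ≡ 27·8 ≡ 4.
  x = λ² - 49 - 49 = 16 - 98 ≡ 24; y = λ·(49 - 24) - 10 ≡ 37. → (24, 37)
3P: (24, 37) + (49, 10). λ = (10 - 37)/(49 - 24) ≡ 26/25 mod 53. 25⁻¹ ≡ 17 (mod 53), so λ ≡ 18.
  x = λ² - 24 - 49 = 324 - 73 ≡ 39; y = λ·(24 - 39) - 37 ≡ 11. → (39, 11)
3P = (39, 11).
Next 2Q:
Repeated addition: build up to 2Q.
2Q: tangent at (4, 22): λ = (3·4² + 32)/(2·22) ≡ 27/44. 44⁻¹ ≡ 47 (mod 53) since 44·47 = 2068 ≡ 1, so λ ≡ 27·47 ≡ 50.
  x = λ² - 4 - 4 = 2500 - 8 ≡ 1; y = λ·(4 - 1) - 22 ≡ 22. → (1, 22)
2Q = (1, 22).
Finally 3P + 2Q:
(39, 11) + (1, 22). λ = (22 - 11)/(1 - 39) ≡ 11/15 mod 53. 15⁻¹ ≡ 46 (mod 53) since 15·46 = 690 ≡ 1, so λ ≡ 29.
  x = λ² - 39 - 1 = 841 - 40 ≡ 6; y = λ·(39 - 6) - 11 ≡ 45. → (6, 45)

(6, 45)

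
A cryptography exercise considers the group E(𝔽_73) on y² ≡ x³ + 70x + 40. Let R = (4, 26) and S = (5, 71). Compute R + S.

(45, 27)

(4, 26) + (5, 71). λ = (71 - 26)/(5 - 4) ≡ 45/1 mod 73. 1⁻¹ ≡ 1 (mod 73), so λ ≡ 45.
  x = λ² - 4 - 5 = 2025 - 9 ≡ 45; y = λ·(4 - 45) - 26 ≡ 27. → (45, 27)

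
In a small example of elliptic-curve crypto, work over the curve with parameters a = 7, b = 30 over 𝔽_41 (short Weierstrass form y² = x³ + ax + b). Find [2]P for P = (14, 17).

(22, 7)

tangent at (14, 17): λ = (3·14² + 7)/(2·17) ≡ 21/34. 34⁻¹ ≡ 35 (mod 41) since 34·35 = 1190 ≡ 1, so λ ≡ 21·35 ≡ 38.
  x = λ² - 14 - 14 = 1444 - 28 ≡ 22; y = λ·(14 - 22) - 17 ≡ 7. → (22, 7)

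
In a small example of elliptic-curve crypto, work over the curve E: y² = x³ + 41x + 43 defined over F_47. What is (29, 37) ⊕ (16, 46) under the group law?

(20, 11)

(29, 37) + (16, 46). λ = (46 - 37)/(16 - 29) ≡ 9/34 mod 47. 34⁻¹ ≡ 18 (mod 47), so λ ≡ 21.
  x = λ² - 29 - 16 = 441 - 45 ≡ 20; y = λ·(29 - 20) - 37 ≡ 11. → (20, 11)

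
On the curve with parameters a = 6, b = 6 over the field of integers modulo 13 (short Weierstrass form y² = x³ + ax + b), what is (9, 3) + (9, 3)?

tangent at (9, 3): λ = (3·9² + 6)/(2·3) ≡ 2/6. 6⁻¹ ≡ 11 (mod 13) since 6·11 = 66 ≡ 1, so λ ≡ 2·11 ≡ 9.
  x = λ² - 9 - 9 = 81 - 18 ≡ 11; y = λ·(9 - 11) - 3 ≡ 5. → (11, 5)

(11, 5)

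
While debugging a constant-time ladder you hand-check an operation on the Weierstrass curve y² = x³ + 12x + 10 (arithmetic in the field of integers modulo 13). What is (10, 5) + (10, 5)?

(6, 8)

tangent at (10, 5): λ = (3·10² + 12)/(2·5) ≡ 0/10. 10⁻¹ ≡ 4 (mod 13), so λ ≡ 0·4 ≡ 0.
  x = λ² - 10 - 10 = 0 - 20 ≡ 6; y = λ·(10 - 6) - 5 ≡ 8. → (6, 8)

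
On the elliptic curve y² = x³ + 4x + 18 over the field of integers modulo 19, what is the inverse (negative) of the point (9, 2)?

-(9, 2) = (9, -2 mod 19) = (9, 17).

(9, 17)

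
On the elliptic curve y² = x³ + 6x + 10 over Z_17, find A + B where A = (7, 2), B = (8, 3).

(7, 2) + (8, 3). λ = (3 - 2)/(8 - 7) ≡ 1/1 mod 17. 1⁻¹ ≡ 1 (mod 17), so λ ≡ 1.
  x = λ² - 7 - 8 = 1 - 15 ≡ 3; y = λ·(7 - 3) - 2 ≡ 2. → (3, 2)

(3, 2)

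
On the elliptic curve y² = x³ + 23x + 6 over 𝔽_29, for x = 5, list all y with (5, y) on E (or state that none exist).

none

x³ + 23x + 6 = 246 ≡ 14 (mod 29).
14 is a non-residue mod 29; no y exists.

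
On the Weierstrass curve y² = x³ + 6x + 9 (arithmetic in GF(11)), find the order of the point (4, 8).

2P: tangent at (4, 8): λ = (3·4² + 6)/(2·8) ≡ 10/5. 5⁻¹ ≡ 9 (mod 11) since 5·9 = 45 ≡ 1, so λ ≡ 10·9 ≡ 2.
  x = λ² - 4 - 4 = 4 - 8 ≡ 7; y = λ·(4 - 7) - 8 ≡ 8. → (7, 8)
3P: (7, 8) + (4, 8). λ = (8 - 8)/(4 - 7) ≡ 0/8 mod 11. 8⁻¹ ≡ 7 (mod 11), so λ ≡ 0.
  x = λ² - 7 - 4 = 0 - 11 ≡ 0; y = λ·(7 - 0) - 8 ≡ 3. → (0, 3)
4P: (0, 3) + (4, 8). λ = (8 - 3)/(4 - 0) ≡ 5/4 mod 11. 4⁻¹ ≡ 3 (mod 11) since 4·3 = 12 ≡ 1, so λ ≡ 4.
  x = λ² - 0 - 4 = 16 - 4 ≡ 1; y = λ·(0 - 1) - 3 ≡ 4. → (1, 4)
5P: (1, 4) + (4, 8). λ = (8 - 4)/(4 - 1) ≡ 4/3 mod 11. 3⁻¹ ≡ 4 (mod 11), so λ ≡ 5.
  x = λ² - 1 - 4 = 25 - 5 ≡ 9; y = λ·(1 - 9) - 4 ≡ 0. → (9, 0)
6P: (9, 0) + (4, 8). λ = (8 - 0)/(4 - 9) ≡ 8/6 mod 11. 6⁻¹ ≡ 2 (mod 11), so λ ≡ 5.
  x = λ² - 9 - 4 = 25 - 13 ≡ 1; y = λ·(9 - 1) - 0 ≡ 7. → (1, 7)
7P: (1, 7) + (4, 8). λ = (8 - 7)/(4 - 1) ≡ 1/3 mod 11. 3⁻¹ ≡ 4 (mod 11) since 3·4 = 12 ≡ 1, so λ ≡ 4.
  x = λ² - 1 - 4 = 16 - 5 ≡ 0; y = λ·(1 - 0) - 7 ≡ 8. → (0, 8)
8P: (0, 8) + (4, 8). λ = (8 - 8)/(4 - 0) ≡ 0/4 mod 11. 4⁻¹ ≡ 3 (mod 11), so λ ≡ 0.
  x = λ² - 0 - 4 = 0 - 4 ≡ 7; y = λ·(0 - 7) - 8 ≡ 3. → (7, 3)
9P: (7, 3) + (4, 8). λ = (8 - 3)/(4 - 7) ≡ 5/8 mod 11. 8⁻¹ ≡ 7 (mod 11), so λ ≡ 2.
  x = λ² - 7 - 4 = 4 - 11 ≡ 4; y = λ·(7 - 4) - 3 ≡ 3. → (4, 3)
10P: (4, 3) + (4, 8): same x and y₁ ≡ -y₂, so the sum is O.
10P = O, so the order is 10.

10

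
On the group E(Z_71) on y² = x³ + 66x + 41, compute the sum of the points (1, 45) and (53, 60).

(19, 29)

(1, 45) + (53, 60). λ = (60 - 45)/(53 - 1) ≡ 15/52 mod 71. 52⁻¹ ≡ 56 (mod 71) since 52·56 = 2912 ≡ 1, so λ ≡ 59.
  x = λ² - 1 - 53 = 3481 - 54 ≡ 19; y = λ·(1 - 19) - 45 ≡ 29. → (19, 29)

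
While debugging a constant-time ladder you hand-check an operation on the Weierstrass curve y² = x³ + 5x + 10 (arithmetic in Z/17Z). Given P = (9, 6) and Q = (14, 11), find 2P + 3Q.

First 2P:
Repeated addition: build up to 2P.
2P: tangent at (9, 6): λ = (3·9² + 5)/(2·6) ≡ 10/12. 12⁻¹ ≡ 10 (mod 17) since 12·10 = 120 ≡ 1, so λ ≡ 10·10 ≡ 15.
  x = λ² - 9 - 9 = 225 - 18 ≡ 3; y = λ·(9 - 3) - 6 ≡ 16. → (3, 16)
2P = (3, 16).
Next 3Q:
Repeated addition: build up to 3Q.
2Q: tangent at (14, 11): λ = (3·14² + 5)/(2·11) ≡ 15/5. 5⁻¹ ≡ 7 (mod 17), so λ ≡ 15·7 ≡ 3.
  x = λ² - 14 - 14 = 9 - 28 ≡ 15; y = λ·(14 - 15) - 11 ≡ 3. → (15, 3)
3Q: (15, 3) + (14, 11). λ = (11 - 3)/(14 - 15) ≡ 8/16 mod 17. 16⁻¹ ≡ 16 (mod 17) since 16·16 = 256 ≡ 1, so λ ≡ 9.
  x = λ² - 15 - 14 = 81 - 29 ≡ 1; y = λ·(15 - 1) - 3 ≡ 4. → (1, 4)
3Q = (1, 4).
Finally 2P + 3Q:
(3, 16) + (1, 4). λ = (4 - 16)/(1 - 3) ≡ 5/15 mod 17. 15⁻¹ ≡ 8 (mod 17) since 15·8 = 120 ≡ 1, so λ ≡ 6.
  x = λ² - 3 - 1 = 36 - 4 ≡ 15; y = λ·(3 - 15) - 16 ≡ 14. → (15, 14)

(15, 14)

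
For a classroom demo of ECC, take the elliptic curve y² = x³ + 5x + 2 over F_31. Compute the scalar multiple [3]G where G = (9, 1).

Repeated addition: build up to 3G.
2G: tangent at (9, 1): λ = (3·9² + 5)/(2·1) ≡ 0/2. 2⁻¹ ≡ 16 (mod 31) since 2·16 = 32 ≡ 1, so λ ≡ 0·16 ≡ 0.
  x = λ² - 9 - 9 = 0 - 18 ≡ 13; y = λ·(9 - 13) - 1 ≡ 30. → (13, 30)
3G: (13, 30) + (9, 1). λ = (1 - 30)/(9 - 13) ≡ 2/27 mod 31. 27⁻¹ ≡ 23 (mod 31) since 27·23 = 621 ≡ 1, so λ ≡ 15.
  x = λ² - 13 - 9 = 225 - 22 ≡ 17; y = λ·(13 - 17) - 30 ≡ 3. → (17, 3)

(17, 3)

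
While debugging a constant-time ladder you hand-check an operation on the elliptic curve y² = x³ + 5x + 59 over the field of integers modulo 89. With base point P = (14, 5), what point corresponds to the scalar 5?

Repeated addition: build up to 5P.
2P: tangent at (14, 5): λ = (3·14² + 5)/(2·5) ≡ 59/10. 10⁻¹ ≡ 9 (mod 89) since 10·9 = 90 ≡ 1, so λ ≡ 59·9 ≡ 86.
  x = λ² - 14 - 14 = 7396 - 28 ≡ 70; y = λ·(14 - 70) - 5 ≡ 74. → (70, 74)
3P: (70, 74) + (14, 5). λ = (5 - 74)/(14 - 70) ≡ 20/33 mod 89. 33⁻¹ ≡ 27 (mod 89), so λ ≡ 6.
  x = λ² - 70 - 14 = 36 - 84 ≡ 41; y = λ·(70 - 41) - 74 ≡ 11. → (41, 11)
4P: (41, 11) + (14, 5). λ = (5 - 11)/(14 - 41) ≡ 83/62 mod 89. 62⁻¹ ≡ 56 (mod 89), so λ ≡ 20.
  x = λ² - 41 - 14 = 400 - 55 ≡ 78; y = λ·(41 - 78) - 11 ≡ 50. → (78, 50)
5P: (78, 50) + (14, 5). λ = (5 - 50)/(14 - 78) ≡ 44/25 mod 89. 25⁻¹ ≡ 57 (mod 89) since 25·57 = 1425 ≡ 1, so λ ≡ 16.
  x = λ² - 78 - 14 = 256 - 92 ≡ 75; y = λ·(78 - 75) - 50 ≡ 87. → (75, 87)

(75, 87)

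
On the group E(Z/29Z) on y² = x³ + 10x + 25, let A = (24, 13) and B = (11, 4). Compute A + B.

(24, 13) + (11, 4). λ = (4 - 13)/(11 - 24) ≡ 20/16 mod 29. 16⁻¹ ≡ 20 (mod 29) since 16·20 = 320 ≡ 1, so λ ≡ 23.
  x = λ² - 24 - 11 = 529 - 35 ≡ 1; y = λ·(24 - 1) - 13 ≡ 23. → (1, 23)

(1, 23)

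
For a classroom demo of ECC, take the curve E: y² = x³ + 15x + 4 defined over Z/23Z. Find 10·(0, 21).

(16, 19)

Write G = (0, 21).
Repeated addition: build up to 10G.
2G: tangent at (0, 21): λ = (3·0² + 15)/(2·21) ≡ 15/19. 19⁻¹ ≡ 17 (mod 23), so λ ≡ 15·17 ≡ 2.
  x = λ² - 0 - 0 = 4 - 0 ≡ 4; y = λ·(0 - 4) - 21 ≡ 17. → (4, 17)
3G: (4, 17) + (0, 21). λ = (21 - 17)/(0 - 4) ≡ 4/19 mod 23. 19⁻¹ ≡ 17 (mod 23), so λ ≡ 22.
  x = λ² - 4 - 0 = 484 - 4 ≡ 20; y = λ·(4 - 20) - 17 ≡ 22. → (20, 22)
4G: (20, 22) + (0, 21). λ = (21 - 22)/(0 - 20) ≡ 22/3 mod 23. 3⁻¹ ≡ 8 (mod 23), so λ ≡ 15.
  x = λ² - 20 - 0 = 225 - 20 ≡ 21; y = λ·(20 - 21) - 22 ≡ 9. → (21, 9)
5G: (21, 9) + (0, 21). λ = (21 - 9)/(0 - 21) ≡ 12/2 mod 23. 2⁻¹ ≡ 12 (mod 23), so λ ≡ 6.
  x = λ² - 21 - 0 = 36 - 21 ≡ 15; y = λ·(21 - 15) - 9 ≡ 4. → (15, 4)
6G: (15, 4) + (0, 21). λ = (21 - 4)/(0 - 15) ≡ 17/8 mod 23. 8⁻¹ ≡ 3 (mod 23) since 8·3 = 24 ≡ 1, so λ ≡ 5.
  x = λ² - 15 - 0 = 25 - 15 ≡ 10; y = λ·(15 - 10) - 4 ≡ 21. → (10, 21)
7G: (10, 21) + (0, 21). λ = (21 - 21)/(0 - 10) ≡ 0/13 mod 23. 13⁻¹ ≡ 16 (mod 23), so λ ≡ 0.
  x = λ² - 10 - 0 = 0 - 10 ≡ 13; y = λ·(10 - 13) - 21 ≡ 2. → (13, 2)
8G: (13, 2) + (0, 21). λ = (21 - 2)/(0 - 13) ≡ 19/10 mod 23. 10⁻¹ ≡ 7 (mod 23), so λ ≡ 18.
  x = λ² - 13 - 0 = 324 - 13 ≡ 12; y = λ·(13 - 12) - 2 ≡ 16. → (12, 16)
9G: (12, 16) + (0, 21). λ = (21 - 16)/(0 - 12) ≡ 5/11 mod 23. 11⁻¹ ≡ 21 (mod 23) since 11·21 = 231 ≡ 1, so λ ≡ 13.
  x = λ² - 12 - 0 = 169 - 12 ≡ 19; y = λ·(12 - 19) - 16 ≡ 8. → (19, 8)
10G: (19, 8) + (0, 21). λ = (21 - 8)/(0 - 19) ≡ 13/4 mod 23. 4⁻¹ ≡ 6 (mod 23) since 4·6 = 24 ≡ 1, so λ ≡ 9.
  x = λ² - 19 - 0 = 81 - 19 ≡ 16; y = λ·(19 - 16) - 8 ≡ 19. → (16, 19)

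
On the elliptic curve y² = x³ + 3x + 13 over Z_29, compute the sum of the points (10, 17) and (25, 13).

(0, 19)

(10, 17) + (25, 13). λ = (13 - 17)/(25 - 10) ≡ 25/15 mod 29. 15⁻¹ ≡ 2 (mod 29), so λ ≡ 21.
  x = λ² - 10 - 25 = 441 - 35 ≡ 0; y = λ·(10 - 0) - 17 ≡ 19. → (0, 19)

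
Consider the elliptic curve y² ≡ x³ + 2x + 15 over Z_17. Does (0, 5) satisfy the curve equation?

y² = 5² ≡ 8; x³ + 2x + 15 = 15 ≡ 15 (mod 17). 8 ≠ 15.

no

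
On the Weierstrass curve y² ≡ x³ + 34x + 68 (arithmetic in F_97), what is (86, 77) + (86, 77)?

(54, 71)

tangent at (86, 77): λ = (3·86² + 34)/(2·77) ≡ 9/57. 57⁻¹ ≡ 80 (mod 97) since 57·80 = 4560 ≡ 1, so λ ≡ 9·80 ≡ 41.
  x = λ² - 86 - 86 = 1681 - 172 ≡ 54; y = λ·(86 - 54) - 77 ≡ 71. → (54, 71)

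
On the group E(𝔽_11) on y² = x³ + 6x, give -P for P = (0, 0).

-(0, 0) = (0, -0 mod 11) = (0, 0).

(0, 0)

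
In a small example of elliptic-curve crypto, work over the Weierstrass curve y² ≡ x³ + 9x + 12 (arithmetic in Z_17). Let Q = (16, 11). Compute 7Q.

Double-and-add on 7 = (111)₂. Start with Q = (16, 11) for the leading 1-bit.
double: tangent at (16, 11): λ = (3·16² + 9)/(2·11) ≡ 12/5. 5⁻¹ ≡ 7 (mod 17), so λ ≡ 12·7 ≡ 16.
  x = λ² - 16 - 16 = 256 - 32 ≡ 3; y = λ·(16 - 3) - 11 ≡ 10. → (3, 10)
add Q: (3, 10) + (16, 11). λ = (11 - 10)/(16 - 3) ≡ 1/13 mod 17. 13⁻¹ ≡ 4 (mod 17), so λ ≡ 4.
  x = λ² - 3 - 16 = 16 - 19 ≡ 14; y = λ·(3 - 14) - 10 ≡ 14. → (14, 14)
double: tangent at (14, 14): λ = (3·14² + 9)/(2·14) ≡ 2/11. 11⁻¹ ≡ 14 (mod 17), so λ ≡ 2·14 ≡ 11.
  x = λ² - 14 - 14 = 121 - 28 ≡ 8; y = λ·(14 - 8) - 14 ≡ 1. → (8, 1)
add Q: (8, 1) + (16, 11). λ = (11 - 1)/(16 - 8) ≡ 10/8 mod 17. 8⁻¹ ≡ 15 (mod 17) since 8·15 = 120 ≡ 1, so λ ≡ 14.
  x = λ² - 8 - 16 = 196 - 24 ≡ 2; y = λ·(8 - 2) - 1 ≡ 15. → (2, 15)

(2, 15)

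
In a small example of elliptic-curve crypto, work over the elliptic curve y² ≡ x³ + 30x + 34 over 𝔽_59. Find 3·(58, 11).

Write P = (58, 11).
Repeated addition: build up to 3P.
2P: tangent at (58, 11): λ = (3·58² + 30)/(2·11) ≡ 33/22. 22⁻¹ ≡ 51 (mod 59), so λ ≡ 33·51 ≡ 31.
  x = λ² - 58 - 58 = 961 - 116 ≡ 19; y = λ·(58 - 19) - 11 ≡ 18. → (19, 18)
3P: (19, 18) + (58, 11). λ = (11 - 18)/(58 - 19) ≡ 52/39 mod 59. 39⁻¹ ≡ 56 (mod 59) since 39·56 = 2184 ≡ 1, so λ ≡ 21.
  x = λ² - 19 - 58 = 441 - 77 ≡ 10; y = λ·(19 - 10) - 18 ≡ 53. → (10, 53)

(10, 53)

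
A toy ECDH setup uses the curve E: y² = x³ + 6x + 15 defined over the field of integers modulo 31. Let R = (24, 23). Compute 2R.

(30, 15)

tangent at (24, 23): λ = (3·24² + 6)/(2·23) ≡ 29/15. 15⁻¹ ≡ 29 (mod 31), so λ ≡ 29·29 ≡ 4.
  x = λ² - 24 - 24 = 16 - 48 ≡ 30; y = λ·(24 - 30) - 23 ≡ 15. → (30, 15)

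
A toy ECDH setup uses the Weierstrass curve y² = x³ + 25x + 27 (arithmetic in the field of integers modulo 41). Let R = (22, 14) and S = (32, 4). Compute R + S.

(22, 14) + (32, 4). λ = (4 - 14)/(32 - 22) ≡ 31/10 mod 41. 10⁻¹ ≡ 37 (mod 41) since 10·37 = 370 ≡ 1, so λ ≡ 40.
  x = λ² - 22 - 32 = 1600 - 54 ≡ 29; y = λ·(22 - 29) - 14 ≡ 34. → (29, 34)

(29, 34)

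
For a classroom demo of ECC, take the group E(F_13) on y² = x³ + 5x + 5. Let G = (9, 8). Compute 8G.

O

Repeated addition: build up to 8G.
2G: tangent at (9, 8): λ = (3·9² + 5)/(2·8) ≡ 1/3. 3⁻¹ ≡ 9 (mod 13), so λ ≡ 1·9 ≡ 9.
  x = λ² - 9 - 9 = 81 - 18 ≡ 11; y = λ·(9 - 11) - 8 ≡ 0. → (11, 0)
3G: (11, 0) + (9, 8). λ = (8 - 0)/(9 - 11) ≡ 8/11 mod 13. 11⁻¹ ≡ 6 (mod 13) since 11·6 = 66 ≡ 1, so λ ≡ 9.
  x = λ² - 11 - 9 = 81 - 20 ≡ 9; y = λ·(11 - 9) - 0 ≡ 5. → (9, 5)
4G: (9, 5) + (9, 8): same x and y₁ ≡ -y₂, so the sum is O.
5G: O + (9, 8) = (9, 8) (identity).
6G: tangent at (9, 8): λ = (3·9² + 5)/(2·8) ≡ 1/3. 3⁻¹ ≡ 9 (mod 13) since 3·9 = 27 ≡ 1, so λ ≡ 1·9 ≡ 9.
  x = λ² - 9 - 9 = 81 - 18 ≡ 11; y = λ·(9 - 11) - 8 ≡ 0. → (11, 0)
7G: (11, 0) + (9, 8). λ = (8 - 0)/(9 - 11) ≡ 8/11 mod 13. 11⁻¹ ≡ 6 (mod 13) since 11·6 = 66 ≡ 1, so λ ≡ 9.
  x = λ² - 11 - 9 = 81 - 20 ≡ 9; y = λ·(11 - 9) - 0 ≡ 5. → (9, 5)
8G: (9, 5) + (9, 8): same x and y₁ ≡ -y₂, so the sum is O.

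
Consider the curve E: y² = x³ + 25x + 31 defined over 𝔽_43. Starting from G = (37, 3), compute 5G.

Repeated addition: build up to 5G.
2G: tangent at (37, 3): λ = (3·37² + 25)/(2·3) ≡ 4/6. 6⁻¹ ≡ 36 (mod 43), so λ ≡ 4·36 ≡ 15.
  x = λ² - 37 - 37 = 225 - 74 ≡ 22; y = λ·(37 - 22) - 3 ≡ 7. → (22, 7)
3G: (22, 7) + (37, 3). λ = (3 - 7)/(37 - 22) ≡ 39/15 mod 43. 15⁻¹ ≡ 23 (mod 43), so λ ≡ 37.
  x = λ² - 22 - 37 = 1369 - 59 ≡ 20; y = λ·(22 - 20) - 7 ≡ 24. → (20, 24)
4G: (20, 24) + (37, 3). λ = (3 - 24)/(37 - 20) ≡ 22/17 mod 43. 17⁻¹ ≡ 38 (mod 43) since 17·38 = 646 ≡ 1, so λ ≡ 19.
  x = λ² - 20 - 37 = 361 - 57 ≡ 3; y = λ·(20 - 3) - 24 ≡ 41. → (3, 41)
5G: (3, 41) + (37, 3). λ = (3 - 41)/(37 - 3) ≡ 5/34 mod 43. 34⁻¹ ≡ 19 (mod 43), so λ ≡ 9.
  x = λ² - 3 - 37 = 81 - 40 ≡ 41; y = λ·(3 - 41) - 41 ≡ 4. → (41, 4)

(41, 4)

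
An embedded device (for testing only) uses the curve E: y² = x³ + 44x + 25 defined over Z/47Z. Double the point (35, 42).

(30, 2)

tangent at (35, 42): λ = (3·35² + 44)/(2·42) ≡ 6/37. 37⁻¹ ≡ 14 (mod 47), so λ ≡ 6·14 ≡ 37.
  x = λ² - 35 - 35 = 1369 - 70 ≡ 30; y = λ·(35 - 30) - 42 ≡ 2. → (30, 2)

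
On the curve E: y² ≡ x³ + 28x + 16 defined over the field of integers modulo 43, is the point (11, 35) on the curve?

y² = 35² ≡ 21; x³ + 28x + 16 = 1655 ≡ 21 (mod 43). 21 = 21.

yes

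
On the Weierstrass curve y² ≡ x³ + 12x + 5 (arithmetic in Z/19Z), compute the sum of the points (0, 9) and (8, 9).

(11, 10)

(0, 9) + (8, 9). λ = (9 - 9)/(8 - 0) ≡ 0/8 mod 19. 8⁻¹ ≡ 12 (mod 19) since 8·12 = 96 ≡ 1, so λ ≡ 0.
  x = λ² - 0 - 8 = 0 - 8 ≡ 11; y = λ·(0 - 11) - 9 ≡ 10. → (11, 10)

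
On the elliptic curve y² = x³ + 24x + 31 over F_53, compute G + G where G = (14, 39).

(16, 35)

tangent at (14, 39): λ = (3·14² + 24)/(2·39) ≡ 29/25. 25⁻¹ ≡ 17 (mod 53), so λ ≡ 29·17 ≡ 16.
  x = λ² - 14 - 14 = 256 - 28 ≡ 16; y = λ·(14 - 16) - 39 ≡ 35. → (16, 35)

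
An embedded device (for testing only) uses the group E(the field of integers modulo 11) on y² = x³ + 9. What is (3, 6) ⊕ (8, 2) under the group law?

(3, 6) + (8, 2). λ = (2 - 6)/(8 - 3) ≡ 7/5 mod 11. 5⁻¹ ≡ 9 (mod 11), so λ ≡ 8.
  x = λ² - 3 - 8 = 64 - 11 ≡ 9; y = λ·(3 - 9) - 6 ≡ 1. → (9, 1)

(9, 1)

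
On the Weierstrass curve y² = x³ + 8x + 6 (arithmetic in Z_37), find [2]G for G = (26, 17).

(18, 5)

tangent at (26, 17): λ = (3·26² + 8)/(2·17) ≡ 1/34. 34⁻¹ ≡ 12 (mod 37), so λ ≡ 1·12 ≡ 12.
  x = λ² - 26 - 26 = 144 - 52 ≡ 18; y = λ·(26 - 18) - 17 ≡ 5. → (18, 5)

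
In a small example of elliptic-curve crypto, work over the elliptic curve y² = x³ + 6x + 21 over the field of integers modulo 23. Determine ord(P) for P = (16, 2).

9

2P: tangent at (16, 2): λ = (3·16² + 6)/(2·2) ≡ 15/4. 4⁻¹ ≡ 6 (mod 23), so λ ≡ 15·6 ≡ 21.
  x = λ² - 16 - 16 = 441 - 32 ≡ 18; y = λ·(16 - 18) - 2 ≡ 2. → (18, 2)
3P: (18, 2) + (16, 2). λ = (2 - 2)/(16 - 18) ≡ 0/21 mod 23. 21⁻¹ ≡ 11 (mod 23), so λ ≡ 0.
  x = λ² - 18 - 16 = 0 - 34 ≡ 12; y = λ·(18 - 12) - 2 ≡ 21. → (12, 21)
4P: (12, 21) + (16, 2). λ = (2 - 21)/(16 - 12) ≡ 4/4 mod 23. 4⁻¹ ≡ 6 (mod 23), so λ ≡ 1.
  x = λ² - 12 - 16 = 1 - 28 ≡ 19; y = λ·(12 - 19) - 21 ≡ 18. → (19, 18)
5P: (19, 18) + (16, 2). λ = (2 - 18)/(16 - 19) ≡ 7/20 mod 23. 20⁻¹ ≡ 15 (mod 23), so λ ≡ 13.
  x = λ² - 19 - 16 = 169 - 35 ≡ 19; y = λ·(19 - 19) - 18 ≡ 5. → (19, 5)
6P: (19, 5) + (16, 2). λ = (2 - 5)/(16 - 19) ≡ 20/20 mod 23. 20⁻¹ ≡ 15 (mod 23), so λ ≡ 1.
  x = λ² - 19 - 16 = 1 - 35 ≡ 12; y = λ·(19 - 12) - 5 ≡ 2. → (12, 2)
7P: (12, 2) + (16, 2). λ = (2 - 2)/(16 - 12) ≡ 0/4 mod 23. 4⁻¹ ≡ 6 (mod 23), so λ ≡ 0.
  x = λ² - 12 - 16 = 0 - 28 ≡ 18; y = λ·(12 - 18) - 2 ≡ 21. → (18, 21)
8P: (18, 21) + (16, 2). λ = (2 - 21)/(16 - 18) ≡ 4/21 mod 23. 21⁻¹ ≡ 11 (mod 23), so λ ≡ 21.
  x = λ² - 18 - 16 = 441 - 34 ≡ 16; y = λ·(18 - 16) - 21 ≡ 21. → (16, 21)
9P: (16, 21) + (16, 2): same x and y₁ ≡ -y₂, so the sum is 𝒪.
9P = 𝒪, so the order is 9.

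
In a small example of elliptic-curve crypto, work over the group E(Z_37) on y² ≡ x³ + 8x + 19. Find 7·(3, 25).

(3, 25)

Write Q = (3, 25).
Repeated addition: build up to 7Q.
2Q: tangent at (3, 25): λ = (3·3² + 8)/(2·25) ≡ 35/13. 13⁻¹ ≡ 20 (mod 37), so λ ≡ 35·20 ≡ 34.
  x = λ² - 3 - 3 = 1156 - 6 ≡ 3; y = λ·(3 - 3) - 25 ≡ 12. → (3, 12)
3Q: (3, 12) + (3, 25): same x and y₁ ≡ -y₂, so the sum is O.
4Q: O + (3, 25) = (3, 25) (identity).
5Q: tangent at (3, 25): λ = (3·3² + 8)/(2·25) ≡ 35/13. 13⁻¹ ≡ 20 (mod 37), so λ ≡ 35·20 ≡ 34.
  x = λ² - 3 - 3 = 1156 - 6 ≡ 3; y = λ·(3 - 3) - 25 ≡ 12. → (3, 12)
6Q: (3, 12) + (3, 25): same x and y₁ ≡ -y₂, so the sum is O.
7Q: O + (3, 25) = (3, 25) (identity).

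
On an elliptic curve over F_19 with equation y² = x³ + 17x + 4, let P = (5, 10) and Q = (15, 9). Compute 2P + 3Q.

(18, 10)

First 2P:
Repeated addition: build up to 2P.
2P: tangent at (5, 10): λ = (3·5² + 17)/(2·10) ≡ 16/1. 1⁻¹ ≡ 1 (mod 19) since 1·1 = 1 ≡ 1, so λ ≡ 16·1 ≡ 16.
  x = λ² - 5 - 5 = 256 - 10 ≡ 18; y = λ·(5 - 18) - 10 ≡ 10. → (18, 10)
2P = (18, 10).
Next 3Q:
Repeated addition: build up to 3Q.
2Q: tangent at (15, 9): λ = (3·15² + 17)/(2·9) ≡ 8/18. 18⁻¹ ≡ 18 (mod 19), so λ ≡ 8·18 ≡ 11.
  x = λ² - 15 - 15 = 121 - 30 ≡ 15; y = λ·(15 - 15) - 9 ≡ 10. → (15, 10)
3Q: (15, 10) + (15, 9): same x and y₁ ≡ -y₂, so the sum is 𝒪.
3Q = 𝒪.
Finally 2P + 3Q:
(18, 10) + 𝒪 = (18, 10) (identity).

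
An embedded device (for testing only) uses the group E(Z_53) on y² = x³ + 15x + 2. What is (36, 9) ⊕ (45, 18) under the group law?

(36, 9) + (45, 18). λ = (18 - 9)/(45 - 36) ≡ 9/9 mod 53. 9⁻¹ ≡ 6 (mod 53) since 9·6 = 54 ≡ 1, so λ ≡ 1.
  x = λ² - 36 - 45 = 1 - 81 ≡ 26; y = λ·(36 - 26) - 9 ≡ 1. → (26, 1)

(26, 1)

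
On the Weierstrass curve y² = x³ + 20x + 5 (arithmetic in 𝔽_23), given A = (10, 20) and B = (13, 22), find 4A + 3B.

First 4A:
Repeated addition: build up to 4A.
2A: tangent at (10, 20): λ = (3·10² + 20)/(2·20) ≡ 21/17. 17⁻¹ ≡ 19 (mod 23), so λ ≡ 21·19 ≡ 8.
  x = λ² - 10 - 10 = 64 - 20 ≡ 21; y = λ·(10 - 21) - 20 ≡ 7. → (21, 7)
3A: (21, 7) + (10, 20). λ = (20 - 7)/(10 - 21) ≡ 13/12 mod 23. 12⁻¹ ≡ 2 (mod 23) since 12·2 = 24 ≡ 1, so λ ≡ 3.
  x = λ² - 21 - 10 = 9 - 31 ≡ 1; y = λ·(21 - 1) - 7 ≡ 7. → (1, 7)
4A: (1, 7) + (10, 20). λ = (20 - 7)/(10 - 1) ≡ 13/9 mod 23. 9⁻¹ ≡ 18 (mod 23), so λ ≡ 4.
  x = λ² - 1 - 10 = 16 - 11 ≡ 5; y = λ·(1 - 5) - 7 ≡ 0. → (5, 0)
4A = (5, 0).
Next 3B:
Repeated addition: build up to 3B.
2B: tangent at (13, 22): λ = (3·13² + 20)/(2·22) ≡ 21/21. 21⁻¹ ≡ 11 (mod 23) since 21·11 = 231 ≡ 1, so λ ≡ 21·11 ≡ 1.
  x = λ² - 13 - 13 = 1 - 26 ≡ 21; y = λ·(13 - 21) - 22 ≡ 16. → (21, 16)
3B: (21, 16) + (13, 22). λ = (22 - 16)/(13 - 21) ≡ 6/15 mod 23. 15⁻¹ ≡ 20 (mod 23) since 15·20 = 300 ≡ 1, so λ ≡ 5.
  x = λ² - 21 - 13 = 25 - 34 ≡ 14; y = λ·(21 - 14) - 16 ≡ 19. → (14, 19)
3B = (14, 19).
Finally 4A + 3B:
(5, 0) + (14, 19). λ = (19 - 0)/(14 - 5) ≡ 19/9 mod 23. 9⁻¹ ≡ 18 (mod 23), so λ ≡ 20.
  x = λ² - 5 - 14 = 400 - 19 ≡ 13; y = λ·(5 - 13) - 0 ≡ 1. → (13, 1)

(13, 1)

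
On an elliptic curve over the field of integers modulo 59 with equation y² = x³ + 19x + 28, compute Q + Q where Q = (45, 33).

(5, 22)

tangent at (45, 33): λ = (3·45² + 19)/(2·33) ≡ 17/7. 7⁻¹ ≡ 17 (mod 59) since 7·17 = 119 ≡ 1, so λ ≡ 17·17 ≡ 53.
  x = λ² - 45 - 45 = 2809 - 90 ≡ 5; y = λ·(45 - 5) - 33 ≡ 22. → (5, 22)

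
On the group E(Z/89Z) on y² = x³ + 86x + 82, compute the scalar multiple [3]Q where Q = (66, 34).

(22, 42)

Repeated addition: build up to 3Q.
2Q: tangent at (66, 34): λ = (3·66² + 86)/(2·34) ≡ 71/68. 68⁻¹ ≡ 72 (mod 89), so λ ≡ 71·72 ≡ 39.
  x = λ² - 66 - 66 = 1521 - 132 ≡ 54; y = λ·(66 - 54) - 34 ≡ 78. → (54, 78)
3Q: (54, 78) + (66, 34). λ = (34 - 78)/(66 - 54) ≡ 45/12 mod 89. 12⁻¹ ≡ 52 (mod 89) since 12·52 = 624 ≡ 1, so λ ≡ 26.
  x = λ² - 54 - 66 = 676 - 120 ≡ 22; y = λ·(54 - 22) - 78 ≡ 42. → (22, 42)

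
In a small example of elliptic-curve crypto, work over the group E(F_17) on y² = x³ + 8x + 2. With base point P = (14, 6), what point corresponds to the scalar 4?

Double-and-add on 4 = (100)₂. Start with P = (14, 6) for the leading 1-bit.
double: tangent at (14, 6): λ = (3·14² + 8)/(2·6) ≡ 1/12. 12⁻¹ ≡ 10 (mod 17) since 12·10 = 120 ≡ 1, so λ ≡ 1·10 ≡ 10.
  x = λ² - 14 - 14 = 100 - 28 ≡ 4; y = λ·(14 - 4) - 6 ≡ 9. → (4, 9)
double: tangent at (4, 9): λ = (3·4² + 8)/(2·9) ≡ 5/1. 1⁻¹ ≡ 1 (mod 17), so λ ≡ 5·1 ≡ 5.
  x = λ² - 4 - 4 = 25 - 8 ≡ 0; y = λ·(4 - 0) - 9 ≡ 11. → (0, 11)

(0, 11)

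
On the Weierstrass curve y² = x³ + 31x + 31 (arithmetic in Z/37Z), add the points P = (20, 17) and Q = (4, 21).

(20, 20)

(20, 17) + (4, 21). λ = (21 - 17)/(4 - 20) ≡ 4/21 mod 37. 21⁻¹ ≡ 30 (mod 37) since 21·30 = 630 ≡ 1, so λ ≡ 9.
  x = λ² - 20 - 4 = 81 - 24 ≡ 20; y = λ·(20 - 20) - 17 ≡ 20. → (20, 20)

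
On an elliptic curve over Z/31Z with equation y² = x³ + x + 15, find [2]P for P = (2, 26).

tangent at (2, 26): λ = (3·2² + 1)/(2·26) ≡ 13/21. 21⁻¹ ≡ 3 (mod 31) since 21·3 = 63 ≡ 1, so λ ≡ 13·3 ≡ 8.
  x = λ² - 2 - 2 = 64 - 4 ≡ 29; y = λ·(2 - 29) - 26 ≡ 6. → (29, 6)

(29, 6)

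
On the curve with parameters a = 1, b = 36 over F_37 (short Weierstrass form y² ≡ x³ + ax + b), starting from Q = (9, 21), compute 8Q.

Repeated addition: build up to 8Q.
2Q: tangent at (9, 21): λ = (3·9² + 1)/(2·21) ≡ 22/5. 5⁻¹ ≡ 15 (mod 37) since 5·15 = 75 ≡ 1, so λ ≡ 22·15 ≡ 34.
  x = λ² - 9 - 9 = 1156 - 18 ≡ 28; y = λ·(9 - 28) - 21 ≡ 36. → (28, 36)
3Q: (28, 36) + (9, 21). λ = (21 - 36)/(9 - 28) ≡ 22/18 mod 37. 18⁻¹ ≡ 35 (mod 37), so λ ≡ 30.
  x = λ² - 28 - 9 = 900 - 37 ≡ 12; y = λ·(28 - 12) - 36 ≡ 0. → (12, 0)
4Q: (12, 0) + (9, 21). λ = (21 - 0)/(9 - 12) ≡ 21/34 mod 37. 34⁻¹ ≡ 12 (mod 37) since 34·12 = 408 ≡ 1, so λ ≡ 30.
  x = λ² - 12 - 9 = 900 - 21 ≡ 28; y = λ·(12 - 28) - 0 ≡ 1. → (28, 1)
5Q: (28, 1) + (9, 21). λ = (21 - 1)/(9 - 28) ≡ 20/18 mod 37. 18⁻¹ ≡ 35 (mod 37) since 18·35 = 630 ≡ 1, so λ ≡ 34.
  x = λ² - 28 - 9 = 1156 - 37 ≡ 9; y = λ·(28 - 9) - 1 ≡ 16. → (9, 16)
6Q: (9, 16) + (9, 21): same x and y₁ ≡ -y₂, so the sum is the point at infinity.
7Q: the point at infinity + (9, 21) = (9, 21) (identity).
8Q: tangent at (9, 21): λ = (3·9² + 1)/(2·21) ≡ 22/5. 5⁻¹ ≡ 15 (mod 37), so λ ≡ 22·15 ≡ 34.
  x = λ² - 9 - 9 = 1156 - 18 ≡ 28; y = λ·(9 - 28) - 21 ≡ 36. → (28, 36)

(28, 36)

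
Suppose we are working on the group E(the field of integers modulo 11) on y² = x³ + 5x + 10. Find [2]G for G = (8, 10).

tangent at (8, 10): λ = (3·8² + 5)/(2·10) ≡ 10/9. 9⁻¹ ≡ 5 (mod 11) since 9·5 = 45 ≡ 1, so λ ≡ 10·5 ≡ 6.
  x = λ² - 8 - 8 = 36 - 16 ≡ 9; y = λ·(8 - 9) - 10 ≡ 6. → (9, 6)

(9, 6)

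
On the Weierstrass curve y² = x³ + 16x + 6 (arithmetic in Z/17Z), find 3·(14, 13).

Write G = (14, 13).
Repeated addition: build up to 3G.
2G: tangent at (14, 13): λ = (3·14² + 16)/(2·13) ≡ 9/9. 9⁻¹ ≡ 2 (mod 17), so λ ≡ 9·2 ≡ 1.
  x = λ² - 14 - 14 = 1 - 28 ≡ 7; y = λ·(14 - 7) - 13 ≡ 11. → (7, 11)
3G: (7, 11) + (14, 13). λ = (13 - 11)/(14 - 7) ≡ 2/7 mod 17. 7⁻¹ ≡ 5 (mod 17), so λ ≡ 10.
  x = λ² - 7 - 14 = 100 - 21 ≡ 11; y = λ·(7 - 11) - 11 ≡ 0. → (11, 0)

(11, 0)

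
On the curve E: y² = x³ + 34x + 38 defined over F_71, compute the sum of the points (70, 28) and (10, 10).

(6, 48)

(70, 28) + (10, 10). λ = (10 - 28)/(10 - 70) ≡ 53/11 mod 71. 11⁻¹ ≡ 13 (mod 71) since 11·13 = 143 ≡ 1, so λ ≡ 50.
  x = λ² - 70 - 10 = 2500 - 80 ≡ 6; y = λ·(70 - 6) - 28 ≡ 48. → (6, 48)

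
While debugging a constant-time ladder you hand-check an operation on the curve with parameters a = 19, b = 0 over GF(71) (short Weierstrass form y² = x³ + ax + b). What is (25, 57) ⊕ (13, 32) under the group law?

(25, 57) + (13, 32). λ = (32 - 57)/(13 - 25) ≡ 46/59 mod 71. 59⁻¹ ≡ 65 (mod 71), so λ ≡ 8.
  x = λ² - 25 - 13 = 64 - 38 ≡ 26; y = λ·(25 - 26) - 57 ≡ 6. → (26, 6)

(26, 6)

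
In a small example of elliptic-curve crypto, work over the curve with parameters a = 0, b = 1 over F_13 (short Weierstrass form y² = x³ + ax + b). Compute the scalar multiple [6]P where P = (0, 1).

Double-and-add on 6 = (110)₂. Start with P = (0, 1) for the leading 1-bit.
double: tangent at (0, 1): λ = (3·0² + 0)/(2·1) ≡ 0/2. 2⁻¹ ≡ 7 (mod 13), so λ ≡ 0·7 ≡ 0.
  x = λ² - 0 - 0 = 0 - 0 ≡ 0; y = λ·(0 - 0) - 1 ≡ 12. → (0, 12)
add P: (0, 12) + (0, 1): same x and y₁ ≡ -y₂, so the sum is O.
double: O + O = O (identity).

O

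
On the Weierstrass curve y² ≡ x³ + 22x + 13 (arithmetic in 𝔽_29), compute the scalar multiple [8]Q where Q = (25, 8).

(26, 23)

Repeated addition: build up to 8Q.
2Q: tangent at (25, 8): λ = (3·25² + 22)/(2·8) ≡ 12/16. 16⁻¹ ≡ 20 (mod 29), so λ ≡ 12·20 ≡ 8.
  x = λ² - 25 - 25 = 64 - 50 ≡ 14; y = λ·(25 - 14) - 8 ≡ 22. → (14, 22)
3Q: (14, 22) + (25, 8). λ = (8 - 22)/(25 - 14) ≡ 15/11 mod 29. 11⁻¹ ≡ 8 (mod 29), so λ ≡ 4.
  x = λ² - 14 - 25 = 16 - 39 ≡ 6; y = λ·(14 - 6) - 22 ≡ 10. → (6, 10)
4Q: (6, 10) + (25, 8). λ = (8 - 10)/(25 - 6) ≡ 27/19 mod 29. 19⁻¹ ≡ 26 (mod 29) since 19·26 = 494 ≡ 1, so λ ≡ 6.
  x = λ² - 6 - 25 = 36 - 31 ≡ 5; y = λ·(6 - 5) - 10 ≡ 25. → (5, 25)
5Q: (5, 25) + (25, 8). λ = (8 - 25)/(25 - 5) ≡ 12/20 mod 29. 20⁻¹ ≡ 16 (mod 29), so λ ≡ 18.
  x = λ² - 5 - 25 = 324 - 30 ≡ 4; y = λ·(5 - 4) - 25 ≡ 22. → (4, 22)
6Q: (4, 22) + (25, 8). λ = (8 - 22)/(25 - 4) ≡ 15/21 mod 29. 21⁻¹ ≡ 18 (mod 29) since 21·18 = 378 ≡ 1, so λ ≡ 9.
  x = λ² - 4 - 25 = 81 - 29 ≡ 23; y = λ·(4 - 23) - 22 ≡ 10. → (23, 10)
7Q: (23, 10) + (25, 8). λ = (8 - 10)/(25 - 23) ≡ 27/2 mod 29. 2⁻¹ ≡ 15 (mod 29), so λ ≡ 28.
  x = λ² - 23 - 25 = 784 - 48 ≡ 11; y = λ·(23 - 11) - 10 ≡ 7. → (11, 7)
8Q: (11, 7) + (25, 8). λ = (8 - 7)/(25 - 11) ≡ 1/14 mod 29. 14⁻¹ ≡ 27 (mod 29) since 14·27 = 378 ≡ 1, so λ ≡ 27.
  x = λ² - 11 - 25 = 729 - 36 ≡ 26; y = λ·(11 - 26) - 7 ≡ 23. → (26, 23)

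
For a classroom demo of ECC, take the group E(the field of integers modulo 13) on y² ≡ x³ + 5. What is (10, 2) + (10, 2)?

(2, 0)

tangent at (10, 2): λ = (3·10² + 0)/(2·2) ≡ 1/4. 4⁻¹ ≡ 10 (mod 13) since 4·10 = 40 ≡ 1, so λ ≡ 1·10 ≡ 10.
  x = λ² - 10 - 10 = 100 - 20 ≡ 2; y = λ·(10 - 2) - 2 ≡ 0. → (2, 0)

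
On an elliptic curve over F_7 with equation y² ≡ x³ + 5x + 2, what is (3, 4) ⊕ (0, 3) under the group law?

(3, 4) + (0, 3). λ = (3 - 4)/(0 - 3) ≡ 6/4 mod 7. 4⁻¹ ≡ 2 (mod 7) since 4·2 = 8 ≡ 1, so λ ≡ 5.
  x = λ² - 3 - 0 = 25 - 3 ≡ 1; y = λ·(3 - 1) - 4 ≡ 6. → (1, 6)

(1, 6)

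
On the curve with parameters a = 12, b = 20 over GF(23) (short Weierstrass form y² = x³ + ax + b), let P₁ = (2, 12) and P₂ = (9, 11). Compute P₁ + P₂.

(2, 12) + (9, 11). λ = (11 - 12)/(9 - 2) ≡ 22/7 mod 23. 7⁻¹ ≡ 10 (mod 23), so λ ≡ 13.
  x = λ² - 2 - 9 = 169 - 11 ≡ 20; y = λ·(2 - 20) - 12 ≡ 7. → (20, 7)

(20, 7)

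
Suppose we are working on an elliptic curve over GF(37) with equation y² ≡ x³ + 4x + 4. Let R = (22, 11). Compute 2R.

tangent at (22, 11): λ = (3·22² + 4)/(2·11) ≡ 13/22. 22⁻¹ ≡ 32 (mod 37), so λ ≡ 13·32 ≡ 9.
  x = λ² - 22 - 22 = 81 - 44 ≡ 0; y = λ·(22 - 0) - 11 ≡ 2. → (0, 2)

(0, 2)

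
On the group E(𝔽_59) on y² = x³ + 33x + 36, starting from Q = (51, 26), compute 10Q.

Double-and-add on 10 = (1010)₂. Start with Q = (51, 26) for the leading 1-bit.
double: tangent at (51, 26): λ = (3·51² + 33)/(2·26) ≡ 48/52. 52⁻¹ ≡ 42 (mod 59), so λ ≡ 48·42 ≡ 10.
  x = λ² - 51 - 51 = 100 - 102 ≡ 57; y = λ·(51 - 57) - 26 ≡ 32. → (57, 32)
double: tangent at (57, 32): λ = (3·57² + 33)/(2·32) ≡ 45/5. 5⁻¹ ≡ 12 (mod 59), so λ ≡ 45·12 ≡ 9.
  x = λ² - 57 - 57 = 81 - 114 ≡ 26; y = λ·(57 - 26) - 32 ≡ 11. → (26, 11)
add Q: (26, 11) + (51, 26). λ = (26 - 11)/(51 - 26) ≡ 15/25 mod 59. 25⁻¹ ≡ 26 (mod 59), so λ ≡ 36.
  x = λ² - 26 - 51 = 1296 - 77 ≡ 39; y = λ·(26 - 39) - 11 ≡ 52. → (39, 52)
double: tangent at (39, 52): λ = (3·39² + 33)/(2·52) ≡ 53/45. 45⁻¹ ≡ 21 (mod 59) since 45·21 = 945 ≡ 1, so λ ≡ 53·21 ≡ 51.
  x = λ² - 39 - 39 = 2601 - 78 ≡ 45; y = λ·(39 - 45) - 52 ≡ 55. → (45, 55)

(45, 55)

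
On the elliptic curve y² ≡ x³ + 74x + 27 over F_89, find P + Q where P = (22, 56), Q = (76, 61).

(11, 6)

(22, 56) + (76, 61). λ = (61 - 56)/(76 - 22) ≡ 5/54 mod 89. 54⁻¹ ≡ 61 (mod 89), so λ ≡ 38.
  x = λ² - 22 - 76 = 1444 - 98 ≡ 11; y = λ·(22 - 11) - 56 ≡ 6. → (11, 6)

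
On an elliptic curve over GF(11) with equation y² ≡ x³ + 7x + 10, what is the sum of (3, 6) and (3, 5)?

O

The two points share x = 3 and their y-coordinates satisfy 6 + 5 ≡ 0 (mod 11), so they are inverses. Their sum is the point at infinity.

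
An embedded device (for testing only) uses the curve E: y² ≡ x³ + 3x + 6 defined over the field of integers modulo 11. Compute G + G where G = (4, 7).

(6, 3)

tangent at (4, 7): λ = (3·4² + 3)/(2·7) ≡ 7/3. 3⁻¹ ≡ 4 (mod 11) since 3·4 = 12 ≡ 1, so λ ≡ 7·4 ≡ 6.
  x = λ² - 4 - 4 = 36 - 8 ≡ 6; y = λ·(4 - 6) - 7 ≡ 3. → (6, 3)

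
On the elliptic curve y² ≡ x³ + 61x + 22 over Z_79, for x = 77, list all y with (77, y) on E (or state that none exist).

34, 45

x³ + 61x + 22 = 461252 ≡ 50 (mod 79).
Square roots of 50 mod 79: 34 and 45 (since 34² = 1156 ≡ 50).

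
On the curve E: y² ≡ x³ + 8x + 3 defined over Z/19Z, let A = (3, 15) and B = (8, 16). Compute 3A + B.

First 3A:
Repeated addition: build up to 3A.
2A: tangent at (3, 15): λ = (3·3² + 8)/(2·15) ≡ 16/11. 11⁻¹ ≡ 7 (mod 19) since 11·7 = 77 ≡ 1, so λ ≡ 16·7 ≡ 17.
  x = λ² - 3 - 3 = 289 - 6 ≡ 17; y = λ·(3 - 17) - 15 ≡ 13. → (17, 13)
3A: (17, 13) + (3, 15). λ = (15 - 13)/(3 - 17) ≡ 2/5 mod 19. 5⁻¹ ≡ 4 (mod 19) since 5·4 = 20 ≡ 1, so λ ≡ 8.
  x = λ² - 17 - 3 = 64 - 20 ≡ 6; y = λ·(17 - 6) - 13 ≡ 18. → (6, 18)
3A = (6, 18).
Finally 3A + B:
(6, 18) + (8, 16). λ = (16 - 18)/(8 - 6) ≡ 17/2 mod 19. 2⁻¹ ≡ 10 (mod 19) since 2·10 = 20 ≡ 1, so λ ≡ 18.
  x = λ² - 6 - 8 = 324 - 14 ≡ 6; y = λ·(6 - 6) - 18 ≡ 1. → (6, 1)

(6, 1)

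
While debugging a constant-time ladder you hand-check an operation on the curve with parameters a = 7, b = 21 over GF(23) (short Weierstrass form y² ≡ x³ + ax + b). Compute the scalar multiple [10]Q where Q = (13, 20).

Double-and-add on 10 = (1010)₂. Start with Q = (13, 20) for the leading 1-bit.
double: tangent at (13, 20): λ = (3·13² + 7)/(2·20) ≡ 8/17. 17⁻¹ ≡ 19 (mod 23) since 17·19 = 323 ≡ 1, so λ ≡ 8·19 ≡ 14.
  x = λ² - 13 - 13 = 196 - 26 ≡ 9; y = λ·(13 - 9) - 20 ≡ 13. → (9, 13)
double: tangent at (9, 13): λ = (3·9² + 7)/(2·13) ≡ 20/3. 3⁻¹ ≡ 8 (mod 23), so λ ≡ 20·8 ≡ 22.
  x = λ² - 9 - 9 = 484 - 18 ≡ 6; y = λ·(9 - 6) - 13 ≡ 7. → (6, 7)
add Q: (6, 7) + (13, 20). λ = (20 - 7)/(13 - 6) ≡ 13/7 mod 23. 7⁻¹ ≡ 10 (mod 23), so λ ≡ 15.
  x = λ² - 6 - 13 = 225 - 19 ≡ 22; y = λ·(6 - 22) - 7 ≡ 6. → (22, 6)
double: tangent at (22, 6): λ = (3·22² + 7)/(2·6) ≡ 10/12. 12⁻¹ ≡ 2 (mod 23) since 12·2 = 24 ≡ 1, so λ ≡ 10·2 ≡ 20.
  x = λ² - 22 - 22 = 400 - 44 ≡ 11; y = λ·(22 - 11) - 6 ≡ 7. → (11, 7)

(11, 7)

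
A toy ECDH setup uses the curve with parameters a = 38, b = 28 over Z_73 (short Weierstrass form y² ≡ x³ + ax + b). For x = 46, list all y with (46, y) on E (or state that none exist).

x³ + 38x + 28 = 99112 ≡ 51 (mod 73).
51 is a non-residue mod 73; no y exists.

none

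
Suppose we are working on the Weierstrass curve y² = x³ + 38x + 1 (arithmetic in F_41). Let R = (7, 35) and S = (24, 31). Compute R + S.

(7, 35) + (24, 31). λ = (31 - 35)/(24 - 7) ≡ 37/17 mod 41. 17⁻¹ ≡ 29 (mod 41) since 17·29 = 493 ≡ 1, so λ ≡ 7.
  x = λ² - 7 - 24 = 49 - 31 ≡ 18; y = λ·(7 - 18) - 35 ≡ 11. → (18, 11)

(18, 11)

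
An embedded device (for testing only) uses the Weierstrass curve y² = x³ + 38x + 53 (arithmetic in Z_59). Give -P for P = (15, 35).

-(15, 35) = (15, -35 mod 59) = (15, 24).

(15, 24)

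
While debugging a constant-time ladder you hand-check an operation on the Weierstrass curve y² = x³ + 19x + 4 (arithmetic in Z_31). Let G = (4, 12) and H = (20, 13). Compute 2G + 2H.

First 2G:
Repeated addition: build up to 2G.
2G: tangent at (4, 12): λ = (3·4² + 19)/(2·12) ≡ 5/24. 24⁻¹ ≡ 22 (mod 31), so λ ≡ 5·22 ≡ 17.
  x = λ² - 4 - 4 = 289 - 8 ≡ 2; y = λ·(4 - 2) - 12 ≡ 22. → (2, 22)
2G = (2, 22).
Next 2H:
Repeated addition: build up to 2H.
2H: tangent at (20, 13): λ = (3·20² + 19)/(2·13) ≡ 10/26. 26⁻¹ ≡ 6 (mod 31) since 26·6 = 156 ≡ 1, so λ ≡ 10·6 ≡ 29.
  x = λ² - 20 - 20 = 841 - 40 ≡ 26; y = λ·(20 - 26) - 13 ≡ 30. → (26, 30)
2H = (26, 30).
Finally 2G + 2H:
(2, 22) + (26, 30). λ = (30 - 22)/(26 - 2) ≡ 8/24 mod 31. 24⁻¹ ≡ 22 (mod 31), so λ ≡ 21.
  x = λ² - 2 - 26 = 441 - 28 ≡ 10; y = λ·(2 - 10) - 22 ≡ 27. → (10, 27)

(10, 27)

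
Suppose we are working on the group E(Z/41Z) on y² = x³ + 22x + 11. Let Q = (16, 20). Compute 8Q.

(6, 20)

Repeated addition: build up to 8Q.
2Q: tangent at (16, 20): λ = (3·16² + 22)/(2·20) ≡ 11/40. 40⁻¹ ≡ 40 (mod 41), so λ ≡ 11·40 ≡ 30.
  x = λ² - 16 - 16 = 900 - 32 ≡ 7; y = λ·(16 - 7) - 20 ≡ 4. → (7, 4)
3Q: (7, 4) + (16, 20). λ = (20 - 4)/(16 - 7) ≡ 16/9 mod 41. 9⁻¹ ≡ 32 (mod 41) since 9·32 = 288 ≡ 1, so λ ≡ 20.
  x = λ² - 7 - 16 = 400 - 23 ≡ 8; y = λ·(7 - 8) - 4 ≡ 17. → (8, 17)
4Q: (8, 17) + (16, 20). λ = (20 - 17)/(16 - 8) ≡ 3/8 mod 41. 8⁻¹ ≡ 36 (mod 41) since 8·36 = 288 ≡ 1, so λ ≡ 26.
  x = λ² - 8 - 16 = 676 - 24 ≡ 37; y = λ·(8 - 37) - 17 ≡ 8. → (37, 8)
5Q: (37, 8) + (16, 20). λ = (20 - 8)/(16 - 37) ≡ 12/20 mod 41. 20⁻¹ ≡ 39 (mod 41) since 20·39 = 780 ≡ 1, so λ ≡ 17.
  x = λ² - 37 - 16 = 289 - 53 ≡ 31; y = λ·(37 - 31) - 8 ≡ 12. → (31, 12)
6Q: (31, 12) + (16, 20). λ = (20 - 12)/(16 - 31) ≡ 8/26 mod 41. 26⁻¹ ≡ 30 (mod 41), so λ ≡ 35.
  x = λ² - 31 - 16 = 1225 - 47 ≡ 30; y = λ·(31 - 30) - 12 ≡ 23. → (30, 23)
7Q: (30, 23) + (16, 20). λ = (20 - 23)/(16 - 30) ≡ 38/27 mod 41. 27⁻¹ ≡ 38 (mod 41), so λ ≡ 9.
  x = λ² - 30 - 16 = 81 - 46 ≡ 35; y = λ·(30 - 35) - 23 ≡ 14. → (35, 14)
8Q: (35, 14) + (16, 20). λ = (20 - 14)/(16 - 35) ≡ 6/22 mod 41. 22⁻¹ ≡ 28 (mod 41) since 22·28 = 616 ≡ 1, so λ ≡ 4.
  x = λ² - 35 - 16 = 16 - 51 ≡ 6; y = λ·(35 - 6) - 14 ≡ 20. → (6, 20)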